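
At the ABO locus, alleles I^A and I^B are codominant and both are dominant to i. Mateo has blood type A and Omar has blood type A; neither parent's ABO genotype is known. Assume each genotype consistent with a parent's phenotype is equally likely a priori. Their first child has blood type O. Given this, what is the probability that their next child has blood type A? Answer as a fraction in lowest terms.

3/4

Possible genotypes: Mateo ∈ {I^A I^A, I^A i}; Omar ∈ {I^A I^A, I^A i}.
Weight each parental genotype pair by prior × P(type-O child):
  I^A i × I^A i: posterior weight 1; P(next child type A) = 3/4.
Weighted sum = 3/4.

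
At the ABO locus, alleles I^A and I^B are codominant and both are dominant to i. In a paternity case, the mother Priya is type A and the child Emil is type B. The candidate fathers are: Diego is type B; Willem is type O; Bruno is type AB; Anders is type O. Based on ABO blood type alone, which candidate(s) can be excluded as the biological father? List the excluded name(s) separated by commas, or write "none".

Willem, Anders

A candidate is excluded only if no genotype consistent with his phenotype could produce a type B child with a type A mother.
Willem (type O): no genotype consistent with that phenotype can produce a type-B child with a type-A mother.
Anders (type O): no genotype consistent with that phenotype can produce a type-B child with a type-A mother.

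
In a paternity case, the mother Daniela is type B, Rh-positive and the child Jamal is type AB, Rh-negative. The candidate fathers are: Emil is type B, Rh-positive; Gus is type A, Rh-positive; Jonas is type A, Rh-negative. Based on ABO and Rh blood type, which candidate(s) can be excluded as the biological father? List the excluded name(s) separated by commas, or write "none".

Emil

A candidate is excluded only if no genotype consistent with his phenotype could produce a type AB, Rh-negative child with a type B, Rh-positive mother.
Emil (type B, Rh+): no genotype consistent with that phenotype can produce a type-AB Rh- child with a type-B mother.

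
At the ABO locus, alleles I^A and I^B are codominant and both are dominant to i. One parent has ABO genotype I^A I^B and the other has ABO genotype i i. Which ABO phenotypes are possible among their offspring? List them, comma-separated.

Gametes from I^A I^B × i i give offspring ABO genotypes I^A i, I^B i, i.e. phenotypes A, B.

A, B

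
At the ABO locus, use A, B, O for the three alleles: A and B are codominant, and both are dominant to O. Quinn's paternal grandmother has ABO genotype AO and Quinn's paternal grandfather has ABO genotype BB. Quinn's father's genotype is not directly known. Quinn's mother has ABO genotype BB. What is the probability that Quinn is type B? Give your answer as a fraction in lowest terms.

3/4

Quinn's father's ABO genotype from AO × BB: 1/2 AB, 1/2 BO.
Crossing each possibility with the mother BB and summing P(type B): 1/2·1/2 + 1/2·1 = 3/4.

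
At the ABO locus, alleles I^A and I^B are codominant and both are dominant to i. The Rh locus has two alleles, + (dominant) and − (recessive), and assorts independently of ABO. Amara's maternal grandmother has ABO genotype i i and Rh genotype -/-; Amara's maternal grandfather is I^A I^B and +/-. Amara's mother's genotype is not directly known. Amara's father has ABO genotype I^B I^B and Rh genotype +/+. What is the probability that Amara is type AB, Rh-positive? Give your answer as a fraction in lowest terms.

1/4

Amara's mother's ABO genotype from i i × I^A I^B: 1/2 I^A i, 1/2 I^B i.
Crossing each possibility with the father I^B I^B and summing P(type AB): 1/2·1/2 + 1/2·0 = 1/4.
Similarly for Rh via the mother's Rh distribution: P(Rh+) = 1.
Independent loci: 1/4 × 1 = 1/4.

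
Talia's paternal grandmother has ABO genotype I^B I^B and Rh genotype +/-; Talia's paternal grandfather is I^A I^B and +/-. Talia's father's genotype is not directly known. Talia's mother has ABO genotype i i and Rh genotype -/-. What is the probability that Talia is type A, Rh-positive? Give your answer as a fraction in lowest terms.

1/8

Talia's father's ABO genotype from I^B I^B × I^A I^B: 1/2 I^A I^B, 1/2 I^B I^B.
Crossing each possibility with the mother i i and summing P(type A): 1/2·1/2 + 1/2·0 = 1/4.
Similarly for Rh via the father's Rh distribution: P(Rh+) = 1/2.
Independent loci: 1/4 × 1/2 = 1/8.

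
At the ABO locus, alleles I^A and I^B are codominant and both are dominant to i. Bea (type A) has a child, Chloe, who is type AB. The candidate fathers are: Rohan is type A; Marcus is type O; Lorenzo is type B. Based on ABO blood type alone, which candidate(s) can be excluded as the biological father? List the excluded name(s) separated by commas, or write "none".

Rohan, Marcus

A candidate is excluded only if no genotype consistent with his phenotype could produce a type AB child with a type A mother.
Rohan (type A): no genotype consistent with that phenotype can produce a type-AB child with a type-A mother.
Marcus (type O): no genotype consistent with that phenotype can produce a type-AB child with a type-A mother.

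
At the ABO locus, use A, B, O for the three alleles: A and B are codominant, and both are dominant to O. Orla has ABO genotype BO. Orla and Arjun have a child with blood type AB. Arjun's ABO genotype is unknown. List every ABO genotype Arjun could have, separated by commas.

AA, AB, AO

For each candidate genotype of Arjun, check whether crossing it with BO can produce every observed child phenotype.
  AA → possible child types {A, AB} ✓
  AB → possible child types {A, B, AB} ✓
  AO → possible child types {O, A, B, AB} ✓
  BB → possible child types {B} ✗
  BO → possible child types {O, B} ✗
  OO → possible child types {O, B} ✗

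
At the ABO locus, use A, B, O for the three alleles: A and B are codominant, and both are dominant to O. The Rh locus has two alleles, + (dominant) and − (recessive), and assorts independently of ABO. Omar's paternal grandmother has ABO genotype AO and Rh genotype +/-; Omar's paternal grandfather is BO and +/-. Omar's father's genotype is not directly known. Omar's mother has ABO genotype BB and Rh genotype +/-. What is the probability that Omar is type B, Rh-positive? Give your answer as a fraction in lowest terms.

Omar's father's ABO genotype from AO × BO: 1/4 AB, 1/4 AO, 1/4 BO, 1/4 OO.
Crossing each possibility with the mother BB and summing P(type B): 1/4·1/2 + 1/4·1/2 + 1/4·1 + 1/4·1 = 3/4.
Similarly for Rh via the father's Rh distribution: P(Rh+) = 3/4.
Independent loci: 3/4 × 3/4 = 9/16.

9/16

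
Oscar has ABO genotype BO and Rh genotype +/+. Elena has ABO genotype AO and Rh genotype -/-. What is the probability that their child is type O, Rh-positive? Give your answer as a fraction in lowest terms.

ABO cross BO × AO → offspring phenotypes: 1/4 O, 1/4 A, 1/4 B, 1/4 AB.
Rh cross +/+ × -/- → 1 Rh+.
Independent loci: P(type O, Rh-positive) = 1/4 × 1 = 1/4.

1/4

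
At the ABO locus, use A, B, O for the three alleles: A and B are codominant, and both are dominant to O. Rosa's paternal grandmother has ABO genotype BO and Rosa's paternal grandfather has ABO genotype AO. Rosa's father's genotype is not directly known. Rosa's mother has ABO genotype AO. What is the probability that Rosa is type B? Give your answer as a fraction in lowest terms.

Rosa's father's ABO genotype from BO × AO: 1/4 AB, 1/4 AO, 1/4 BO, 1/4 OO.
Crossing each possibility with the mother AO and summing P(type B): 1/4·1/4 + 1/4·0 + 1/4·1/4 + 1/4·0 = 1/8.

1/8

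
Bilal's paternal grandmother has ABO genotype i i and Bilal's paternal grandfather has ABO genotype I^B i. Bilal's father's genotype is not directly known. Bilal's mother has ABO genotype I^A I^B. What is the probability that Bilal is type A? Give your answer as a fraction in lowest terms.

Bilal's father's ABO genotype from i i × I^B i: 1/2 I^B i, 1/2 i i.
Crossing each possibility with the mother I^A I^B and summing P(type A): 1/2·1/4 + 1/2·1/2 = 3/8.

3/8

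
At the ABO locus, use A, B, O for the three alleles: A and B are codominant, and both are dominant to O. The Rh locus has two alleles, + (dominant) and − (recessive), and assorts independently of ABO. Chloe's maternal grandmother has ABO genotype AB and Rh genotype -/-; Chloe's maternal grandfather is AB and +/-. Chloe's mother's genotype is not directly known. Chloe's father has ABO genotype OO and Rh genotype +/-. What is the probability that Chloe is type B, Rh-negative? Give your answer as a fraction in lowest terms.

3/16

Chloe's mother's ABO genotype from AB × AB: 1/4 AA, 1/2 AB, 1/4 BB.
Crossing each possibility with the father OO and summing P(type B): 1/4·0 + 1/2·1/2 + 1/4·1 = 1/2.
Similarly for Rh via the mother's Rh distribution: P(Rh-) = 3/8.
Independent loci: 1/2 × 3/8 = 3/16.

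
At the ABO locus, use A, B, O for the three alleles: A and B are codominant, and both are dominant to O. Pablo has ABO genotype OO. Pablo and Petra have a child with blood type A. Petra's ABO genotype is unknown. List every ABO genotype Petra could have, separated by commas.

AA, AB, AO

For each candidate genotype of Petra, check whether crossing it with OO can produce every observed child phenotype.
  AA → possible child types {A} ✓
  AB → possible child types {A, B} ✓
  AO → possible child types {O, A} ✓
  BB → possible child types {B} ✗
  BO → possible child types {O, B} ✗
  OO → possible child types {O} ✗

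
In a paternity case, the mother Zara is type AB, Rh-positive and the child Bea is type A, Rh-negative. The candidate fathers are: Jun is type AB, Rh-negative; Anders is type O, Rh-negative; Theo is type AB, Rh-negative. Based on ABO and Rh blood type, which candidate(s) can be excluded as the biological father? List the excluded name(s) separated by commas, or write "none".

A candidate is excluded only if no genotype consistent with his phenotype could produce a type A, Rh-negative child with a type AB, Rh-positive mother.
Every candidate has at least one consistent genotype combination, so none can be excluded.

none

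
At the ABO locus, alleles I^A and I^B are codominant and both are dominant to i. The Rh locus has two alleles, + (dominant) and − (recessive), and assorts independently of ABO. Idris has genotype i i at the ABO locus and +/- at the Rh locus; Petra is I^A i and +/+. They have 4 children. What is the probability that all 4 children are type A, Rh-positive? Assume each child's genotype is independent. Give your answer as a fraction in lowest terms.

1/16

ABO cross i i × I^A i → 1/2 O, 1/2 A.
Rh cross +/- × +/+ → 1 Rh+; so P(type A, Rh-positive) = 1/2 × 1 = 1/2 per child.
All 4 independent: (1/2)^4 = 1/16.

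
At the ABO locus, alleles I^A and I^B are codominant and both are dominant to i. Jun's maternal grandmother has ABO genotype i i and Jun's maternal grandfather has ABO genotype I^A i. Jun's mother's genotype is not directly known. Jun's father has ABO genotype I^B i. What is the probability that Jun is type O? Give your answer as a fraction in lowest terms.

3/8

Jun's mother's ABO genotype from i i × I^A i: 1/2 I^A i, 1/2 i i.
Crossing each possibility with the father I^B i and summing P(type O): 1/2·1/4 + 1/2·1/2 = 3/8.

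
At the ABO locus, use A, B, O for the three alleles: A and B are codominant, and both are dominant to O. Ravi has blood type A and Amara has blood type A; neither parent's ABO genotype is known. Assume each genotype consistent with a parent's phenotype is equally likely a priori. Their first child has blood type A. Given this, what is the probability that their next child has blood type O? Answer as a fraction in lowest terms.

Possible genotypes: Ravi ∈ {AA, AO}; Amara ∈ {AA, AO}.
Weight each parental genotype pair by prior × P(type-A child):
  AA × AA: posterior weight 4/15; P(next child type O) = 0.
  AA × AO: posterior weight 4/15; P(next child type O) = 0.
  AO × AA: posterior weight 4/15; P(next child type O) = 0.
  AO × AO: posterior weight 1/5; P(next child type O) = 1/4.
Weighted sum = 1/20.

1/20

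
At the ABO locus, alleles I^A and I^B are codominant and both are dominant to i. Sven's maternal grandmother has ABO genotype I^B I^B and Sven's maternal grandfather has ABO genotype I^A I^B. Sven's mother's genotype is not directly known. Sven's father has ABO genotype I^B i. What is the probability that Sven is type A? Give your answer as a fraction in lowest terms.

Sven's mother's ABO genotype from I^B I^B × I^A I^B: 1/2 I^A I^B, 1/2 I^B I^B.
Crossing each possibility with the father I^B i and summing P(type A): 1/2·1/4 + 1/2·0 = 1/8.

1/8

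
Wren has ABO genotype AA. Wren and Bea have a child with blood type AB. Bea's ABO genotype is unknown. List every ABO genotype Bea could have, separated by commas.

For each candidate genotype of Bea, check whether crossing it with AA can produce every observed child phenotype.
  AA → possible child types {A} ✗
  AB → possible child types {A, AB} ✓
  AO → possible child types {A} ✗
  BB → possible child types {AB} ✓
  BO → possible child types {A, AB} ✓
  OO → possible child types {A} ✗

AB, BB, BO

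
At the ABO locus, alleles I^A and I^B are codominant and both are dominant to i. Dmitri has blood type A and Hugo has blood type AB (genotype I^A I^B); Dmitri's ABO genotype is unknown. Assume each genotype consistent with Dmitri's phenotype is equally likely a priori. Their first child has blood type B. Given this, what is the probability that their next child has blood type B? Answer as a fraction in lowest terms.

1/4

Possible genotypes: Dmitri ∈ {I^A I^A, I^A i}; Hugo ∈ {I^A I^B}.
Weight each parental genotype pair by prior × P(type-B child):
  I^A i × I^A I^B: posterior weight 1; P(next child type B) = 1/4.
Weighted sum = 1/4.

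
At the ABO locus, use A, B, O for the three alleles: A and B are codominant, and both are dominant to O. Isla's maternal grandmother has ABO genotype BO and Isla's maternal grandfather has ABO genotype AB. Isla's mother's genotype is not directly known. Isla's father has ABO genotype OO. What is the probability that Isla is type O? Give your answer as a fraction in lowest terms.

1/4

Isla's mother's ABO genotype from BO × AB: 1/4 AB, 1/4 AO, 1/4 BB, 1/4 BO.
Crossing each possibility with the father OO and summing P(type O): 1/4·0 + 1/4·1/2 + 1/4·0 + 1/4·1/2 = 1/4.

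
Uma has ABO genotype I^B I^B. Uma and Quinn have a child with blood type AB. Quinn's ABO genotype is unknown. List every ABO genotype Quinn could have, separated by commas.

I^A I^A, I^A I^B, I^A i

For each candidate genotype of Quinn, check whether crossing it with I^B I^B can produce every observed child phenotype.
  I^A I^A → possible child types {AB} ✓
  I^A I^B → possible child types {B, AB} ✓
  I^A i → possible child types {B, AB} ✓
  I^B I^B → possible child types {B} ✗
  I^B i → possible child types {B} ✗
  i i → possible child types {B} ✗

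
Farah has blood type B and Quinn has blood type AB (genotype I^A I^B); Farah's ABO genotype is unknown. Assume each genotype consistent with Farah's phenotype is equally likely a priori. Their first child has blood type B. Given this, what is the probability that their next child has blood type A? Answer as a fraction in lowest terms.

1/8

Possible genotypes: Farah ∈ {I^B I^B, I^B i}; Quinn ∈ {I^A I^B}.
Weight each parental genotype pair by prior × P(type-B child):
  I^B I^B × I^A I^B: posterior weight 1/2; P(next child type A) = 0.
  I^B i × I^A I^B: posterior weight 1/2; P(next child type A) = 1/4.
Weighted sum = 1/8.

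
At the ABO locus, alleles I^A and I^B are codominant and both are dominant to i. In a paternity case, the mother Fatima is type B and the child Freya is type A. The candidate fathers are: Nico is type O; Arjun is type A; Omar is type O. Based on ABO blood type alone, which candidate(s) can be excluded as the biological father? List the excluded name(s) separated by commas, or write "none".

Nico, Omar

A candidate is excluded only if no genotype consistent with his phenotype could produce a type A child with a type B mother.
Nico (type O): no genotype consistent with that phenotype can produce a type-A child with a type-B mother.
Omar (type O): no genotype consistent with that phenotype can produce a type-A child with a type-B mother.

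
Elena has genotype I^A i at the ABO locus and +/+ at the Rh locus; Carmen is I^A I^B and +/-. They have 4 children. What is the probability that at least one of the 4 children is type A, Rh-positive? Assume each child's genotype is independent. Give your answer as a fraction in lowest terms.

ABO cross I^A i × I^A I^B → 1/2 A, 1/4 B, 1/4 AB.
Rh cross +/+ × +/- → 1 Rh+; so P(type A, Rh-positive) = 1/2 × 1 = 1/2 per child.
P(none) = (1/2)^4 = 1/16; P(at least one) = 1 − 1/16 = 15/16.

15/16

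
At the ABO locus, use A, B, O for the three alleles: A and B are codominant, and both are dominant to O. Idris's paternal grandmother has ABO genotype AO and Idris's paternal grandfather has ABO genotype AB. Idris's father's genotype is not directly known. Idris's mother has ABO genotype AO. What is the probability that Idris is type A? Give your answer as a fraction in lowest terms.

Idris's father's ABO genotype from AO × AB: 1/4 AA, 1/4 AB, 1/4 AO, 1/4 BO.
Crossing each possibility with the mother AO and summing P(type A): 1/4·1 + 1/4·1/2 + 1/4·3/4 + 1/4·1/4 = 5/8.

5/8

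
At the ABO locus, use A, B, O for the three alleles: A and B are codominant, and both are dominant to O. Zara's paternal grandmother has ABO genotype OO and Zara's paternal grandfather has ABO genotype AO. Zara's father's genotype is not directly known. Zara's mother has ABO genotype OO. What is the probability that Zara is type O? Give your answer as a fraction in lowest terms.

3/4

Zara's father's ABO genotype from OO × AO: 1/2 AO, 1/2 OO.
Crossing each possibility with the mother OO and summing P(type O): 1/2·1/2 + 1/2·1 = 3/4.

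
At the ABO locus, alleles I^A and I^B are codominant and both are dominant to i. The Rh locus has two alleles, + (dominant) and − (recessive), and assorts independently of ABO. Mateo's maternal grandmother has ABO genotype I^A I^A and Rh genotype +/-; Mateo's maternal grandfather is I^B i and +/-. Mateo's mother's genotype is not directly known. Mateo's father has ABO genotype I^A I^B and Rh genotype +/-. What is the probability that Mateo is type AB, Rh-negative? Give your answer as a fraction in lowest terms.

Mateo's mother's ABO genotype from I^A I^A × I^B i: 1/2 I^A I^B, 1/2 I^A i.
Crossing each possibility with the father I^A I^B and summing P(type AB): 1/2·1/2 + 1/2·1/4 = 3/8.
Similarly for Rh via the mother's Rh distribution: P(Rh-) = 1/4.
Independent loci: 3/8 × 1/4 = 3/32.

3/32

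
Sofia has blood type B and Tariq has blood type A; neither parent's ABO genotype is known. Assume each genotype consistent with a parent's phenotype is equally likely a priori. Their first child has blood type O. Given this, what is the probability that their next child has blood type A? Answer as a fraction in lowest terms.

Possible genotypes: Sofia ∈ {I^B I^B, I^B i}; Tariq ∈ {I^A I^A, I^A i}.
Weight each parental genotype pair by prior × P(type-O child):
  I^B i × I^A i: posterior weight 1; P(next child type A) = 1/4.
Weighted sum = 1/4.

1/4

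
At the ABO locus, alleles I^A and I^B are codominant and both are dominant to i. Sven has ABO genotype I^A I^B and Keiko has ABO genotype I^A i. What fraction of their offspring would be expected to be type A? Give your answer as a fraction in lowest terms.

1/2

ABO cross I^A I^B × I^A i → offspring phenotypes: 1/2 A, 1/4 B, 1/4 AB.
So P(type A) = 1/2.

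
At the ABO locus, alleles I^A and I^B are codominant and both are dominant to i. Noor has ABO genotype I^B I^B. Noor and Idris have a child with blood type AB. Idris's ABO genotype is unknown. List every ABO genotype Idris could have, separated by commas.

I^A I^A, I^A I^B, I^A i

For each candidate genotype of Idris, check whether crossing it with I^B I^B can produce every observed child phenotype.
  I^A I^A → possible child types {AB} ✓
  I^A I^B → possible child types {B, AB} ✓
  I^A i → possible child types {B, AB} ✓
  I^B I^B → possible child types {B} ✗
  I^B i → possible child types {B} ✗
  i i → possible child types {B} ✗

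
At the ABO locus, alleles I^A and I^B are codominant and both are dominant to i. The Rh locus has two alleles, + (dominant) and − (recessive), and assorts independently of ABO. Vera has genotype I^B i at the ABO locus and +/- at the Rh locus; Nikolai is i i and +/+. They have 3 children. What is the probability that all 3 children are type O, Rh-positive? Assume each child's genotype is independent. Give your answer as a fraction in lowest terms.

ABO cross I^B i × i i → 1/2 O, 1/2 B.
Rh cross +/- × +/+ → 1 Rh+; so P(type O, Rh-positive) = 1/2 × 1 = 1/2 per child.
All 3 independent: (1/2)^3 = 1/8.

1/8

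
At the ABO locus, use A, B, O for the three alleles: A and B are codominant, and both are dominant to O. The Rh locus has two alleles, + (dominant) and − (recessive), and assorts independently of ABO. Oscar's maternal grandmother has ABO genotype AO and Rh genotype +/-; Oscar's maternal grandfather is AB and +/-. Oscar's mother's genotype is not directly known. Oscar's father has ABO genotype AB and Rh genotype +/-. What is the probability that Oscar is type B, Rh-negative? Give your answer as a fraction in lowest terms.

Oscar's mother's ABO genotype from AO × AB: 1/4 AA, 1/4 AB, 1/4 AO, 1/4 BO.
Crossing each possibility with the father AB and summing P(type B): 1/4·0 + 1/4·1/4 + 1/4·1/4 + 1/4·1/2 = 1/4.
Similarly for Rh via the mother's Rh distribution: P(Rh-) = 1/4.
Independent loci: 1/4 × 1/4 = 1/16.

1/16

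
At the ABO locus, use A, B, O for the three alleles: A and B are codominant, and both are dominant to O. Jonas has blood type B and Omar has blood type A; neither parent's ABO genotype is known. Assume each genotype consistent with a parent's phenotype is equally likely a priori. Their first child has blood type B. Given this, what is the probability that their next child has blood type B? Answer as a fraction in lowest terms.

5/12

Possible genotypes: Jonas ∈ {BB, BO}; Omar ∈ {AA, AO}.
Weight each parental genotype pair by prior × P(type-B child):
  BB × AO: posterior weight 2/3; P(next child type B) = 1/2.
  BO × AO: posterior weight 1/3; P(next child type B) = 1/4.
Weighted sum = 5/12.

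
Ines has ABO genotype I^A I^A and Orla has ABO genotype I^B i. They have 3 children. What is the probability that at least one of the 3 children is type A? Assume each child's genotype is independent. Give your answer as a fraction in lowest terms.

7/8

ABO cross I^A I^A × I^B i → 1/2 A, 1/2 AB.
So P(type A) = 1/2 per child.
P(none) = (1/2)^3 = 1/8; P(at least one) = 1 − 1/8 = 7/8.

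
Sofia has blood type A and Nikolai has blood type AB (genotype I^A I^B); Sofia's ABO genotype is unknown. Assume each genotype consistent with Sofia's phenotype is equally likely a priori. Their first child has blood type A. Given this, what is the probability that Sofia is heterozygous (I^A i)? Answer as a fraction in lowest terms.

Possible genotypes: Sofia ∈ {I^A I^A, I^A i}; Nikolai ∈ {I^A I^B}.
Weight each parental genotype pair by prior × P(type-A child):
  I^A I^A × I^A I^B: posterior weight 1/2.
  I^A i × I^A I^B: posterior weight 1/2.
Sum the posterior weight over pairs where Sofia is I^A i: 1/2.

1/2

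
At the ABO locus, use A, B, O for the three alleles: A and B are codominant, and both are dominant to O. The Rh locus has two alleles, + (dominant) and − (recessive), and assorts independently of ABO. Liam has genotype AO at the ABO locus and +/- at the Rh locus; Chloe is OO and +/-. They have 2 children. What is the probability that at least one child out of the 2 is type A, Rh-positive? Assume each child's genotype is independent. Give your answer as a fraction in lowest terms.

39/64

ABO cross AO × OO → 1/2 O, 1/2 A.
Rh cross +/- × +/- → 3/4 Rh+, 1/4 Rh-; so P(type A, Rh-positive) = 1/2 × 3/4 = 3/8 per child.
P(none) = (5/8)^2 = 25/64; P(at least one) = 1 − 25/64 = 39/64.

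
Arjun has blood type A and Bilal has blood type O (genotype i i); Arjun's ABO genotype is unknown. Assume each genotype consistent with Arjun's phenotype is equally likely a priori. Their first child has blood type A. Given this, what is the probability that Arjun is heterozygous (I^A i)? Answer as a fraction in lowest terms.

Possible genotypes: Arjun ∈ {I^A I^A, I^A i}; Bilal ∈ {i i}.
Weight each parental genotype pair by prior × P(type-A child):
  I^A I^A × i i: posterior weight 2/3.
  I^A i × i i: posterior weight 1/3.
Sum the posterior weight over pairs where Arjun is I^A i: 1/3.

1/3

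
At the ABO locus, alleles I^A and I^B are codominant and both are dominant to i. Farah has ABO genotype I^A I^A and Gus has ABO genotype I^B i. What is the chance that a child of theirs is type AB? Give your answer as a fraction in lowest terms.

ABO cross I^A I^A × I^B i → offspring phenotypes: 1/2 A, 1/2 AB.
So P(type AB) = 1/2.

1/2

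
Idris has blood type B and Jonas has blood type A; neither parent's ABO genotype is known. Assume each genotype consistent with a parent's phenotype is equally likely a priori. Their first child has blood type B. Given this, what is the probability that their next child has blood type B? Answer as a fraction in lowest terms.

5/12

Possible genotypes: Idris ∈ {I^B I^B, I^B i}; Jonas ∈ {I^A I^A, I^A i}.
Weight each parental genotype pair by prior × P(type-B child):
  I^B I^B × I^A i: posterior weight 2/3; P(next child type B) = 1/2.
  I^B i × I^A i: posterior weight 1/3; P(next child type B) = 1/4.
Weighted sum = 5/12.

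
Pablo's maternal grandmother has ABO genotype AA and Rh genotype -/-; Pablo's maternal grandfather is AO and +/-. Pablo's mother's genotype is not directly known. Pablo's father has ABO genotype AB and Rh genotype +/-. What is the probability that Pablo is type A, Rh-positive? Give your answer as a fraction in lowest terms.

5/16

Pablo's mother's ABO genotype from AA × AO: 1/2 AA, 1/2 AO.
Crossing each possibility with the father AB and summing P(type A): 1/2·1/2 + 1/2·1/2 = 1/2.
Similarly for Rh via the mother's Rh distribution: P(Rh+) = 5/8.
Independent loci: 1/2 × 5/8 = 5/16.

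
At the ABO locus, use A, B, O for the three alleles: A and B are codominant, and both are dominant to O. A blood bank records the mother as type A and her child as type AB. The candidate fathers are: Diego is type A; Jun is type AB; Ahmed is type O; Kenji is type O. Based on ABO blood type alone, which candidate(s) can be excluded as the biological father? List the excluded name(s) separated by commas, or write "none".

Diego, Ahmed, Kenji

A candidate is excluded only if no genotype consistent with his phenotype could produce a type AB child with a type A mother.
Diego (type A): no genotype consistent with that phenotype can produce a type-AB child with a type-A mother.
Ahmed (type O): no genotype consistent with that phenotype can produce a type-AB child with a type-A mother.
Kenji (type O): no genotype consistent with that phenotype can produce a type-AB child with a type-A mother.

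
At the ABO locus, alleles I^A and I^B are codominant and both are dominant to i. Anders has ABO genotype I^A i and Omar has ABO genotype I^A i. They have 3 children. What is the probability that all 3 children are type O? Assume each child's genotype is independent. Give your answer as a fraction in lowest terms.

1/64

ABO cross I^A i × I^A i → 1/4 O, 3/4 A.
So P(type O) = 1/4 per child.
All 3 independent: (1/4)^3 = 1/64.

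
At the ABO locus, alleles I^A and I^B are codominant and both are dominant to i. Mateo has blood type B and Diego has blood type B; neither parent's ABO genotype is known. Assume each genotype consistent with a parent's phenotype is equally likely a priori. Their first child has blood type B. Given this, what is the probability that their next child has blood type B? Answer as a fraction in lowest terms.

Possible genotypes: Mateo ∈ {I^B I^B, I^B i}; Diego ∈ {I^B I^B, I^B i}.
Weight each parental genotype pair by prior × P(type-B child):
  I^B I^B × I^B I^B: posterior weight 4/15; P(next child type B) = 1.
  I^B I^B × I^B i: posterior weight 4/15; P(next child type B) = 1.
  I^B i × I^B I^B: posterior weight 4/15; P(next child type B) = 1.
  I^B i × I^B i: posterior weight 1/5; P(next child type B) = 3/4.
Weighted sum = 19/20.

19/20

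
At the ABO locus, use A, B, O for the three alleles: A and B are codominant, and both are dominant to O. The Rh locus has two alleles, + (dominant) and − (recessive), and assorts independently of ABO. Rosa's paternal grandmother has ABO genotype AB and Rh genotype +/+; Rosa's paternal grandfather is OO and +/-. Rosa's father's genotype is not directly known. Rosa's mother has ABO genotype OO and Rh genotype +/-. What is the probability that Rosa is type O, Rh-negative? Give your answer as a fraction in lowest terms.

Rosa's father's ABO genotype from AB × OO: 1/2 AO, 1/2 BO.
Crossing each possibility with the mother OO and summing P(type O): 1/2·1/2 + 1/2·1/2 = 1/2.
Similarly for Rh via the father's Rh distribution: P(Rh-) = 1/8.
Independent loci: 1/2 × 1/8 = 1/16.

1/16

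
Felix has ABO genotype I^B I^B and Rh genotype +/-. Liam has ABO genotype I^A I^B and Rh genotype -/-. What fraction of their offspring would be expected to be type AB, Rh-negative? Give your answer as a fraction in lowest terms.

1/4

ABO cross I^B I^B × I^A I^B → offspring phenotypes: 1/2 B, 1/2 AB.
Rh cross +/- × -/- → 1/2 Rh+, 1/2 Rh-.
Independent loci: P(type AB, Rh-negative) = 1/2 × 1/2 = 1/4.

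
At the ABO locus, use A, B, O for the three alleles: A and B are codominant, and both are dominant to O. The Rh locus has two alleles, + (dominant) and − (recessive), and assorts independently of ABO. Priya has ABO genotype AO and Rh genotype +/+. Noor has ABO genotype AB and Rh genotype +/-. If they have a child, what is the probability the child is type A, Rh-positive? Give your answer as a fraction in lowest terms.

1/2

ABO cross AO × AB → offspring phenotypes: 1/2 A, 1/4 B, 1/4 AB.
Rh cross +/+ × +/- → 1 Rh+.
Independent loci: P(type A, Rh-positive) = 1/2 × 1 = 1/2.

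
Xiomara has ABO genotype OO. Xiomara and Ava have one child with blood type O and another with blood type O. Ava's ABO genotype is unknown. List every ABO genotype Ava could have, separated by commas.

For each candidate genotype of Ava, check whether crossing it with OO can produce every observed child phenotype.
  AA → possible child types {A} ✗
  AB → possible child types {A, B} ✗
  AO → possible child types {O, A} ✓
  BB → possible child types {B} ✗
  BO → possible child types {O, B} ✓
  OO → possible child types {O} ✓

AO, BO, OO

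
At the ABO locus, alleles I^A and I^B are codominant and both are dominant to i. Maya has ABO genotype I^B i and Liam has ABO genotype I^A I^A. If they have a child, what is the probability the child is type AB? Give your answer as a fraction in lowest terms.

1/2

ABO cross I^B i × I^A I^A → offspring phenotypes: 1/2 A, 1/2 AB.
So P(type AB) = 1/2.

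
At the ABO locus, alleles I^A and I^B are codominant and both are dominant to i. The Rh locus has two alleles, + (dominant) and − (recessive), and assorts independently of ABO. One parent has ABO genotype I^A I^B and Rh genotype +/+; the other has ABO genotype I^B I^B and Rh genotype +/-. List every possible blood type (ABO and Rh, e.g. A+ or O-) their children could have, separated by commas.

B+, AB+

Gametes from I^A I^B × I^B I^B give offspring ABO genotypes I^A I^B, I^B I^B, i.e. phenotypes B, AB.
Rh cross +/+ × +/- → phenotypes Rh+.
Combining independently: B+, AB+.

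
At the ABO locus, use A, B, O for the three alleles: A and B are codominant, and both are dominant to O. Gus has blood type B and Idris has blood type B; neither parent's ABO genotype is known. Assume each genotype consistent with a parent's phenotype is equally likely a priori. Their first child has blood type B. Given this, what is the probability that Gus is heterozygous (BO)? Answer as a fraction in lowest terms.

7/15

Possible genotypes: Gus ∈ {BB, BO}; Idris ∈ {BB, BO}.
Weight each parental genotype pair by prior × P(type-B child):
  BB × BB: posterior weight 4/15.
  BB × BO: posterior weight 4/15.
  BO × BB: posterior weight 4/15.
  BO × BO: posterior weight 1/5.
Sum the posterior weight over pairs where Gus is BO: 7/15.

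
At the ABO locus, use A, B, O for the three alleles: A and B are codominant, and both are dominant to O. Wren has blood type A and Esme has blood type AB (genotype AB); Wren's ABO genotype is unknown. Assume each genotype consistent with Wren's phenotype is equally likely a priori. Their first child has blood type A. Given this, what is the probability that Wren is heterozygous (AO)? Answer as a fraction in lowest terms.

Possible genotypes: Wren ∈ {AA, AO}; Esme ∈ {AB}.
Weight each parental genotype pair by prior × P(type-A child):
  AA × AB: posterior weight 1/2.
  AO × AB: posterior weight 1/2.
Sum the posterior weight over pairs where Wren is AO: 1/2.

1/2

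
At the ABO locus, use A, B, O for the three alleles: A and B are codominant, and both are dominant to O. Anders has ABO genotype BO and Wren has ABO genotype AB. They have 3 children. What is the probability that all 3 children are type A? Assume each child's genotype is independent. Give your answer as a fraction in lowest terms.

1/64

ABO cross BO × AB → 1/4 A, 1/2 B, 1/4 AB.
So P(type A) = 1/4 per child.
All 3 independent: (1/4)^3 = 1/64.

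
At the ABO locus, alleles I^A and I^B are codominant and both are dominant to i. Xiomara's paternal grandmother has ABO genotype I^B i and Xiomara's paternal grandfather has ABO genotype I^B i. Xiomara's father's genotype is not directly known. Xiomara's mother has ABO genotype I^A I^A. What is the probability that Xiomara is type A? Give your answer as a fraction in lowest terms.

Xiomara's father's ABO genotype from I^B i × I^B i: 1/4 I^B I^B, 1/2 I^B i, 1/4 i i.
Crossing each possibility with the mother I^A I^A and summing P(type A): 1/4·0 + 1/2·1/2 + 1/4·1 = 1/2.

1/2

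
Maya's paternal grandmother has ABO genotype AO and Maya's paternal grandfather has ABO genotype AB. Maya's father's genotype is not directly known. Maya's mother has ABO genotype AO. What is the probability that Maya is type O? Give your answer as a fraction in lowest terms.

1/8

Maya's father's ABO genotype from AO × AB: 1/4 AA, 1/4 AB, 1/4 AO, 1/4 BO.
Crossing each possibility with the mother AO and summing P(type O): 1/4·0 + 1/4·0 + 1/4·1/4 + 1/4·1/4 = 1/8.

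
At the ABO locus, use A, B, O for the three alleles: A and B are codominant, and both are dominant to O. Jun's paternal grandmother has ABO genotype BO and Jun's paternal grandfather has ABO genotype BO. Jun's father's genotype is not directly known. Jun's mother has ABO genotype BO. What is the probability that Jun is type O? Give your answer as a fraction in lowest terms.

1/4

Jun's father's ABO genotype from BO × BO: 1/4 BB, 1/2 BO, 1/4 OO.
Crossing each possibility with the mother BO and summing P(type O): 1/4·0 + 1/2·1/4 + 1/4·1/2 = 1/4.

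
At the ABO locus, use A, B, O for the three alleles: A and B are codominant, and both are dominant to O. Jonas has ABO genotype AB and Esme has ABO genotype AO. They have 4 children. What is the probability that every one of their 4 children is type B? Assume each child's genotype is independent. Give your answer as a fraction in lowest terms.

ABO cross AB × AO → 1/2 A, 1/4 B, 1/4 AB.
So P(type B) = 1/4 per child.
All 4 independent: (1/4)^4 = 1/256.

1/256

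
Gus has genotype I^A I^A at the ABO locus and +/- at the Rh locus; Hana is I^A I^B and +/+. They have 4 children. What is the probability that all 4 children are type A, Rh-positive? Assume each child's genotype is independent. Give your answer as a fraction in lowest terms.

1/16

ABO cross I^A I^A × I^A I^B → 1/2 A, 1/2 AB.
Rh cross +/- × +/+ → 1 Rh+; so P(type A, Rh-positive) = 1/2 × 1 = 1/2 per child.
All 4 independent: (1/2)^4 = 1/16.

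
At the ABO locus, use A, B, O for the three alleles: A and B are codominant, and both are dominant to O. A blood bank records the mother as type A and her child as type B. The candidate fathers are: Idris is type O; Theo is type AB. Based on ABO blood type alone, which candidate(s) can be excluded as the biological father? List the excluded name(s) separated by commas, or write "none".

Idris

A candidate is excluded only if no genotype consistent with his phenotype could produce a type B child with a type A mother.
Idris (type O): no genotype consistent with that phenotype can produce a type-B child with a type-A mother.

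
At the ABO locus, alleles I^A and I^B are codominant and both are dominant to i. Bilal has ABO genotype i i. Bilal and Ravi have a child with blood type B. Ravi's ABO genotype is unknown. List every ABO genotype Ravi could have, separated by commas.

For each candidate genotype of Ravi, check whether crossing it with i i can produce every observed child phenotype.
  I^A I^A → possible child types {A} ✗
  I^A I^B → possible child types {A, B} ✓
  I^A i → possible child types {O, A} ✗
  I^B I^B → possible child types {B} ✓
  I^B i → possible child types {O, B} ✓
  i i → possible child types {O} ✗

I^A I^B, I^B I^B, I^B i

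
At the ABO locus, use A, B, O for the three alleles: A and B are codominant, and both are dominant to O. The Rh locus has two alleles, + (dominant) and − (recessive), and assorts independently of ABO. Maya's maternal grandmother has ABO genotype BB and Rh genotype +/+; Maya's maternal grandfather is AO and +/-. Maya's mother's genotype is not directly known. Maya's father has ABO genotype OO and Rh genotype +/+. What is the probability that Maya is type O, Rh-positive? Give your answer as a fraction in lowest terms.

Maya's mother's ABO genotype from BB × AO: 1/2 AB, 1/2 BO.
Crossing each possibility with the father OO and summing P(type O): 1/2·0 + 1/2·1/2 = 1/4.
Similarly for Rh via the mother's Rh distribution: P(Rh+) = 1.
Independent loci: 1/4 × 1 = 1/4.

1/4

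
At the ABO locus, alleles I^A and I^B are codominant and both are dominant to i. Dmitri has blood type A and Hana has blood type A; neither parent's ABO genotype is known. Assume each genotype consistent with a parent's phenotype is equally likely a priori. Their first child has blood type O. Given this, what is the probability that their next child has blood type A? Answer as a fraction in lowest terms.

3/4

Possible genotypes: Dmitri ∈ {I^A I^A, I^A i}; Hana ∈ {I^A I^A, I^A i}.
Weight each parental genotype pair by prior × P(type-O child):
  I^A i × I^A i: posterior weight 1; P(next child type A) = 3/4.
Weighted sum = 3/4.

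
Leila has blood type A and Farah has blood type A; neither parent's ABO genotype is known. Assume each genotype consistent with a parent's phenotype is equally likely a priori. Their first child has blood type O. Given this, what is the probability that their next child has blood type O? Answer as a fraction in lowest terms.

Possible genotypes: Leila ∈ {AA, AO}; Farah ∈ {AA, AO}.
Weight each parental genotype pair by prior × P(type-O child):
  AO × AO: posterior weight 1; P(next child type O) = 1/4.
Weighted sum = 1/4.

1/4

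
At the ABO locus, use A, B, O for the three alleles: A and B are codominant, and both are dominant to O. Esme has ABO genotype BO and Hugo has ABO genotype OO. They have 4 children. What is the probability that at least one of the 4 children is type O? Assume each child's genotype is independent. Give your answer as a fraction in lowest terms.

ABO cross BO × OO → 1/2 O, 1/2 B.
So P(type O) = 1/2 per child.
P(none) = (1/2)^4 = 1/16; P(at least one) = 1 − 1/16 = 15/16.

15/16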